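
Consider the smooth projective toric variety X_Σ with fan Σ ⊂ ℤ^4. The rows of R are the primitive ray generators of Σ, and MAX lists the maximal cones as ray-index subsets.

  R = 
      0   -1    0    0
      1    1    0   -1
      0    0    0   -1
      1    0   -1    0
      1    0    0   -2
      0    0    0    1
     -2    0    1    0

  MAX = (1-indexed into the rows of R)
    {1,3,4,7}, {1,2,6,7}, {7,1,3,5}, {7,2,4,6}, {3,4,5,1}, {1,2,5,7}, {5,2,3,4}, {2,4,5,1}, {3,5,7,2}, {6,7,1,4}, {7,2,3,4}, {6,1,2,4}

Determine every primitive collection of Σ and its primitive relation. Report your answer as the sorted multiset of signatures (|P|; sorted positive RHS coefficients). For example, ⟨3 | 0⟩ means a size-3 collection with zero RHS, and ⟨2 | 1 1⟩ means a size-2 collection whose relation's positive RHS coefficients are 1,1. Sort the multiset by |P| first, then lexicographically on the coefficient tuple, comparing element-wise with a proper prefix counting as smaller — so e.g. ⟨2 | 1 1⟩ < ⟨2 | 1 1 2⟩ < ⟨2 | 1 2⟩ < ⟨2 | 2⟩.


Primitive collections (5):

  P = {3,6}:  v_{3} + v_{6} = 0 ; sig = ⟨2 | 0⟩
  P = {5,6}:  v_{5} + v_{6} = v_{1} + v_{2} ; sig = ⟨2 | 1 1⟩
  P = {1,2,3}:  v_{1} + v_{2} + v_{3} = v_{5} ; sig = ⟨3 | 1⟩
  P = {4,5,7}:  v_{4} + v_{5} + v_{7} = 2·v_{3} ; sig = ⟨3 | 2⟩
  P = {1,2,4,7}:  v_{1} + v_{2} + v_{4} + v_{7} = v_{3} ; sig = ⟨4 | 1⟩

Hence PRS(X_Σ) =
[⟨2 | 0⟩, ⟨2 | 1 1⟩, ⟨3 | 1⟩, ⟨3 | 2⟩, ⟨4 | 1⟩]


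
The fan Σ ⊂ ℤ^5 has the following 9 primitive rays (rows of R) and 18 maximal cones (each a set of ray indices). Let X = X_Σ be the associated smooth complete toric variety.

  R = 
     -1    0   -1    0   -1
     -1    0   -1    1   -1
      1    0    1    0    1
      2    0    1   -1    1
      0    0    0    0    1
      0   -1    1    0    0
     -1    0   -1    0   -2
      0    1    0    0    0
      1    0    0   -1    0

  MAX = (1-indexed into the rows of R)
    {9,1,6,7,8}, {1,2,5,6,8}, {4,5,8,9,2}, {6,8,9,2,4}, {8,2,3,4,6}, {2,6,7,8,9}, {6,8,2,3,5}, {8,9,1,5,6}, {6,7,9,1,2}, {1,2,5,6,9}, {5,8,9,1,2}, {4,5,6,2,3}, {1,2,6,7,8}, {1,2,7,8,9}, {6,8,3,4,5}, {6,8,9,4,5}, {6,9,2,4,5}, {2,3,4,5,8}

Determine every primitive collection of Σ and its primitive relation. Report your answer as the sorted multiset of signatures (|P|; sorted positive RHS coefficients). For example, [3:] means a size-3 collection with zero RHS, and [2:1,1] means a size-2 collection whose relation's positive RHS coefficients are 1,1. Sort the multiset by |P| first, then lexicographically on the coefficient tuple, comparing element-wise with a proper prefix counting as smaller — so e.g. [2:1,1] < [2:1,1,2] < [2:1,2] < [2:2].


9 minimal non-faces of Δ(Σ) (on 9 rays):

  • {1,3}:  v_{1} + v_{3} = 0  ⇒ sig = [2:]
  • {1,4}:  v_{1} + v_{4} = v_{9}  ⇒ sig = [2:1]
  • {3,9}:  v_{3} + v_{9} = v_{4}  ⇒ sig = [2:1]
  • {5,7}:  v_{5} + v_{7} = v_{1}  ⇒ sig = [2:1]
  • {3,7}:  v_{3} + v_{7} = v_{2} + v_{6} + v_{8} + v_{9}  ⇒ sig = [2:1,1,1,1]
  • {4,7}:  v_{4} + v_{7} = v_{2} + v_{6} + v_{8} + 2·v_{9}  ⇒ sig = [2:1,1,1,2]
  • {2,5,6,8,9}:  v_{2} + v_{5} + v_{6} + v_{8} + v_{9} = 0  ⇒ sig = [5:]
  • {1,2,6,8,9}:  v_{1} + v_{2} + v_{6} + v_{8} + v_{9} = v_{7}  ⇒ sig = [5:1]
  • {2,4,5,6,8}:  v_{2} + v_{4} + v_{5} + v_{6} + v_{8} = v_{3}  ⇒ sig = [5:1]

Signatures (|P|; sorted positive RHS coefficients), sorted:
{ [2:],  [2:1] ×3,  [2:1,1,1,1],  [2:1,1,1,2],  [5:],  [5:1] ×2 }


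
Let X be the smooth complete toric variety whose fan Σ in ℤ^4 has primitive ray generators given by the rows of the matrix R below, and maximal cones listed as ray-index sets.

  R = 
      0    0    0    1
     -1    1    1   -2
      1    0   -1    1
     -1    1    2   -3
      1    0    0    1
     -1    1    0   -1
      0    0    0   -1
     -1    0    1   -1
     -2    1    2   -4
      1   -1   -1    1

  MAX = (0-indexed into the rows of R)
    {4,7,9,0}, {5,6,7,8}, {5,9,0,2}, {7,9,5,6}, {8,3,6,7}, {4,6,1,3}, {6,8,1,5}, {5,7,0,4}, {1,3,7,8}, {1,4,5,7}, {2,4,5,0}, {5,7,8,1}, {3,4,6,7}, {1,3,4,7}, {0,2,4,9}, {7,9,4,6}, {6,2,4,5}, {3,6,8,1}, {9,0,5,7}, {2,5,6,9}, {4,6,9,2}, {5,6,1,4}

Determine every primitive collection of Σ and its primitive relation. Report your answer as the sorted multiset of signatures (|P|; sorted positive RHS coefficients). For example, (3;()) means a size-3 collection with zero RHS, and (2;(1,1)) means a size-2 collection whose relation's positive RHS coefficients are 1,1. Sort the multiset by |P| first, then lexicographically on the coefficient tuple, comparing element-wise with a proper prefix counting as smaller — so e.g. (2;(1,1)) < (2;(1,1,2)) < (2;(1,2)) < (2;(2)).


Δ(Σ) — 10 vertices, 16 min non-faces:

  • {0,6}:  v_{0} + v_{6} = 0  →  sig = (2;())
  • {2,7}:  v_{2} + v_{7} = 0  →  sig = (2;())
  • {1,9}:  v_{1} + v_{9} = v_{6}  →  sig = (2;(1))
  • {4,8}:  v_{4} + v_{8} = v_{3}  →  sig = (2;(1))
  • {0,8}:  v_{0} + v_{8} = v_{1} + v_{7}  →  sig = (2;(1,1))
  • {2,8}:  v_{2} + v_{8} = v_{1} + v_{6}  →  sig = (2;(1,1))
  • {0,1}:  v_{0} + v_{1} = v_{4} + v_{5} + v_{7}  →  sig = (2;(1,1,1))
  • {0,3}:  v_{0} + v_{3} = v_{1} + v_{4} + v_{7}  →  sig = (2;(1,1,1))
  • {1,2}:  v_{1} + v_{2} = v_{4} + v_{5} + v_{6}  →  sig = (2;(1,1,1))
  • {2,3}:  v_{2} + v_{3} = v_{1} + v_{4} + v_{6}  →  sig = (2;(1,1,1))
  • {3,9}:  v_{3} + v_{9} = v_{4} + 2·v_{6} + v_{7}  →  sig = (2;(1,1,2))
  • {8,9}:  v_{8} + v_{9} = 2·v_{6} + v_{7}  →  sig = (2;(1,2))
  • {3,5}:  v_{3} + v_{5} = 2·v_{1}  →  sig = (2;(2))
  • {1,6,7}:  v_{1} + v_{6} + v_{7} = v_{8}  →  sig = (3;(1))
  • {4,5,9}:  v_{4} + v_{5} + v_{9} = v_{2}  →  sig = (3;(1))
  • {4,5,6,7}:  v_{4} + v_{5} + v_{6} + v_{7} = v_{1}  →  sig = (4;(1))

Sorted signature multiset PRS(X):
    |P|=2: 13 collections, coeffs (), (), (1), (1), (1,1), (1,1), (1,1,1), (1,1,1), (1,1,1), (1,1,1), (1,1,2), (1,2), (2)
    |P|=3: 2 collections, coeffs (1), (1)
    |P|=4: 1 collection, coeffs (1)


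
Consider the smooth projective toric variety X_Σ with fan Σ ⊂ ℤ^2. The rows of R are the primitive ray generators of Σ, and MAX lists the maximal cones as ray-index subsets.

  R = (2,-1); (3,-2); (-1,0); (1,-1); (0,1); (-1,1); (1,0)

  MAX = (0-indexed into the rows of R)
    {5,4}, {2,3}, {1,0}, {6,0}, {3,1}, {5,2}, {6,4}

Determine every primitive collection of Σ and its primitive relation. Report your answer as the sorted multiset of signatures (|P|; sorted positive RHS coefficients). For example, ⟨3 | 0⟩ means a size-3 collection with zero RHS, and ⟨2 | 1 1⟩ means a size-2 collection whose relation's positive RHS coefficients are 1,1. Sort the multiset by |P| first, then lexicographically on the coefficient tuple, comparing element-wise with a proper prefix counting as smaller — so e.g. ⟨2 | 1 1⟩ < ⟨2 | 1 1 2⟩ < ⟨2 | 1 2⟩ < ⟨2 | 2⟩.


Δ(Σ) — 7 vertices, 14 min non-faces:

  {2,6}:  v_{2} + v_{6} = 0 ; sig = ⟨2 | 0⟩
  {3,5}:  v_{3} + v_{5} = 0 ; sig = ⟨2 | 0⟩
  {0,2}:  v_{0} + v_{2} = v_{3} ; sig = ⟨2 | 1⟩
  {0,3}:  v_{0} + v_{3} = v_{1} ; sig = ⟨2 | 1⟩
  {0,5}:  v_{0} + v_{5} = v_{6} ; sig = ⟨2 | 1⟩
  {1,5}:  v_{1} + v_{5} = v_{0} ; sig = ⟨2 | 1⟩
  {2,4}:  v_{2} + v_{4} = v_{5} ; sig = ⟨2 | 1⟩
  {3,4}:  v_{3} + v_{4} = v_{6} ; sig = ⟨2 | 1⟩
  {3,6}:  v_{3} + v_{6} = v_{0} ; sig = ⟨2 | 1⟩
  {5,6}:  v_{5} + v_{6} = v_{4} ; sig = ⟨2 | 1⟩
  {1,4}:  v_{1} + v_{4} = v_{0} + v_{6} ; sig = ⟨2 | 1 1⟩
  {0,4}:  v_{0} + v_{4} = 2·v_{6} ; sig = ⟨2 | 2⟩
  {1,2}:  v_{1} + v_{2} = 2·v_{3} ; sig = ⟨2 | 2⟩
  {1,6}:  v_{1} + v_{6} = 2·v_{0} ; sig = ⟨2 | 2⟩

Signatures (|P|; sorted positive RHS coefficients), sorted:
    ⟨2 | 0⟩
    ⟨2 | 0⟩
    ⟨2 | 1⟩
    ⟨2 | 1⟩
    ⟨2 | 1⟩
    ⟨2 | 1⟩
    ⟨2 | 1⟩
    ⟨2 | 1⟩
    ⟨2 | 1⟩
    ⟨2 | 1⟩
    ⟨2 | 1 1⟩
    ⟨2 | 2⟩
    ⟨2 | 2⟩
    ⟨2 | 2⟩


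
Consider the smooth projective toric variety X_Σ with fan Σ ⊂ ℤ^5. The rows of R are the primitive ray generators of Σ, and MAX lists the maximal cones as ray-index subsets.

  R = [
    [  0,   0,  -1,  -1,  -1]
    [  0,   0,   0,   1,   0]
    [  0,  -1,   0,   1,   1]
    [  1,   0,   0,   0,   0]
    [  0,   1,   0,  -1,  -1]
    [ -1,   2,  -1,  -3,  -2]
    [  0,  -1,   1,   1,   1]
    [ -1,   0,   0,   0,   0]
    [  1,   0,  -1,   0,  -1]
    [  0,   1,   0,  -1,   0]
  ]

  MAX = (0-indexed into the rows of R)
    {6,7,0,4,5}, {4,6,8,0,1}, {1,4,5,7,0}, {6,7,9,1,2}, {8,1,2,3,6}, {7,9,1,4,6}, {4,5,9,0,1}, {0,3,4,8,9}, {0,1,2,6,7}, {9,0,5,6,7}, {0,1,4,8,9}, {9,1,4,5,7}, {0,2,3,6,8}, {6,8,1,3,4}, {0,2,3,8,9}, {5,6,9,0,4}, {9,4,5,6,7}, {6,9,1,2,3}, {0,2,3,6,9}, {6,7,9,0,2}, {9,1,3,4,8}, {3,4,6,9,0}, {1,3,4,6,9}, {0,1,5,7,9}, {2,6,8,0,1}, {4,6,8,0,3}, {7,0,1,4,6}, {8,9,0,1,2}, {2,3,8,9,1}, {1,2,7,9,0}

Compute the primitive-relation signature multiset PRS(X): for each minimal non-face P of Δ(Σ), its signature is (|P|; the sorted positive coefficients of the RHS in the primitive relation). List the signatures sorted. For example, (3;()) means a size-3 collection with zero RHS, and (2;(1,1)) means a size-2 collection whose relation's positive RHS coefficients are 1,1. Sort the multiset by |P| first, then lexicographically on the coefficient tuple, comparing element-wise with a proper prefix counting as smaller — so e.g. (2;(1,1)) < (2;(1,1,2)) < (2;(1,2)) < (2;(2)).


Primitive collections (11):

  {2,4}:  v_{2} + v_{4} = 0 ; sig = (2;())
  {3,7}:  v_{3} + v_{7} = 0 ; sig = (2;())
  {7,8}:  v_{7} + v_{8} = v_{0} + v_{1} ; sig = (2;(1,1))
  {2,5}:  v_{2} + v_{5} = v_{0} + v_{7} + v_{9} ; sig = (2;(1,1,1))
  {3,5}:  v_{3} + v_{5} = v_{0} + v_{4} + v_{9} ; sig = (2;(1,1,1))
  {5,8}:  v_{5} + v_{8} = 2·v_{0} + v_{1} + v_{4} + v_{9} ; sig = (2;(1,1,1,2))
  {0,1,3}:  v_{0} + v_{1} + v_{3} = v_{8} ; sig = (3;(1))
  {6,8,9}:  v_{6} + v_{8} + v_{9} = v_{3} ; sig = (3;(1))
  {1,5,6}:  v_{1} + v_{5} + v_{6} = v_{4} + v_{7} ; sig = (3;(1,1))
  {0,1,6,9}:  v_{0} + v_{1} + v_{6} + v_{9} = 0 ; sig = (4;())
  {0,4,7,9}:  v_{0} + v_{4} + v_{7} + v_{9} = v_{5} ; sig = (4;(1))

Signatures (|P|; sorted positive RHS coefficients), sorted:
    |P|=2: 6 collections, coeffs (), (), (1,1), (1,1,1), (1,1,1), (1,1,1,2)
    |P|=3: 3 collections, coeffs (1), (1), (1,1)
    |P|=4: 2 collections, coeffs (), (1)


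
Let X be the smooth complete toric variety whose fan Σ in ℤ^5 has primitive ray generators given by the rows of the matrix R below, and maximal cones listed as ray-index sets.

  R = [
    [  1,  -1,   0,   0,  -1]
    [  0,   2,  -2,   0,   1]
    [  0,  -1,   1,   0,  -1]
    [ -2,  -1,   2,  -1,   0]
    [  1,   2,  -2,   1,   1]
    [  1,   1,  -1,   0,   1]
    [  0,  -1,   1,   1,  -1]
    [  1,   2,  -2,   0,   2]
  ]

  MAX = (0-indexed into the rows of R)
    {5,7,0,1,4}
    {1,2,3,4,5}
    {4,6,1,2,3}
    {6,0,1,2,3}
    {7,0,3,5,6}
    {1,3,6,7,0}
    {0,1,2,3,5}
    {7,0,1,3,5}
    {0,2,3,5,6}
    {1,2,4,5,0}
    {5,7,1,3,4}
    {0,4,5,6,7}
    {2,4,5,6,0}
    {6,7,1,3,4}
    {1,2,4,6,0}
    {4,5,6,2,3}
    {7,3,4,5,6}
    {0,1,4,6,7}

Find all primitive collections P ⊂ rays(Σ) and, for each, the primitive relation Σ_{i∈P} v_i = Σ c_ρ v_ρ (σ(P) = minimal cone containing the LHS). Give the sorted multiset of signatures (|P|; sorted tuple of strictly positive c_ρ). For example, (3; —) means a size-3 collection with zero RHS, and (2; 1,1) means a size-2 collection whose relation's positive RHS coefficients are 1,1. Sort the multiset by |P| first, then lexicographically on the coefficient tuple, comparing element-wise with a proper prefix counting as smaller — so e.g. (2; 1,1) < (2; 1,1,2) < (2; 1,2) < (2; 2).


|primitive collections| = 3. Relations:

  P={2,7}:  v_{2} + v_{7} = v_{5}  →  sig = (2; 1)
  P={0,3,4}:  v_{0} + v_{3} + v_{4} = 0  →  sig = (3; —)
  P={1,5,6}:  v_{1} + v_{5} + v_{6} = v_{4}  →  sig = (3; 1)

so the primitive-relation signature multiset is
    (2; 1)
    (3; —)
    (3; 1)


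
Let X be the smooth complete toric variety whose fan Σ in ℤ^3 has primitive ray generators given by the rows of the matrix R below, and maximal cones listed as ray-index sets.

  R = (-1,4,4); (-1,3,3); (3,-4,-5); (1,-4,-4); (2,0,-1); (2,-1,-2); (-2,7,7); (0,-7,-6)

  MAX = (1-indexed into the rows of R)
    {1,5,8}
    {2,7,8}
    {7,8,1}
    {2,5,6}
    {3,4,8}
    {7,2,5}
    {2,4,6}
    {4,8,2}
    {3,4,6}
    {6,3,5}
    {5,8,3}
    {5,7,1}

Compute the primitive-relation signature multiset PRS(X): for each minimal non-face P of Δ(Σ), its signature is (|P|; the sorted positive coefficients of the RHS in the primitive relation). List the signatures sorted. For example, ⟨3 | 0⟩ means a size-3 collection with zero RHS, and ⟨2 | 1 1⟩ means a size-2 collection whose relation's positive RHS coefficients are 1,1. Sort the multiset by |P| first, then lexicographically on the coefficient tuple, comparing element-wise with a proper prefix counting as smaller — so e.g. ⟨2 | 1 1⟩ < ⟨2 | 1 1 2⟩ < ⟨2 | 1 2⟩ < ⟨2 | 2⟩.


Σ has 12 primitive collections:

  P={1,4}:  v_{1} + v_{4} = 0  ⇒ sig = ⟨2 | 0⟩
  P={1,2}:  v_{1} + v_{2} = v_{7}  ⇒ sig = ⟨2 | 1⟩
  P={1,3}:  v_{1} + v_{3} = v_{5}  ⇒ sig = ⟨2 | 1⟩
  P={2,3}:  v_{2} + v_{3} = v_{6}  ⇒ sig = ⟨2 | 1⟩
  P={4,5}:  v_{4} + v_{5} = v_{3}  ⇒ sig = ⟨2 | 1⟩
  P={4,7}:  v_{4} + v_{7} = v_{2}  ⇒ sig = ⟨2 | 1⟩
  P={1,6}:  v_{1} + v_{6} = v_{2} + v_{5}  ⇒ sig = ⟨2 | 1 1⟩
  P={3,7}:  v_{3} + v_{7} = v_{2} + v_{5}  ⇒ sig = ⟨2 | 1 1⟩
  P={6,7}:  v_{6} + v_{7} = 2·v_{2} + v_{5}  ⇒ sig = ⟨2 | 1 2⟩
  P={6,8}:  v_{6} + v_{8} = 2·v_{4}  ⇒ sig = ⟨2 | 2⟩
  P={5,7,8}:  v_{5} + v_{7} + v_{8} = 0  ⇒ sig = ⟨3 | 0⟩
  P={2,5,8}:  v_{2} + v_{5} + v_{8} = v_{4}  ⇒ sig = ⟨3 | 1⟩

Sorted signature multiset PRS(X):
    |P|=2: 10 collections, coeffs (), (1), (1), (1), (1), (1), (1,1), (1,1), (1,2), (2)
    |P|=3: 2 collections, coeffs (), (1)


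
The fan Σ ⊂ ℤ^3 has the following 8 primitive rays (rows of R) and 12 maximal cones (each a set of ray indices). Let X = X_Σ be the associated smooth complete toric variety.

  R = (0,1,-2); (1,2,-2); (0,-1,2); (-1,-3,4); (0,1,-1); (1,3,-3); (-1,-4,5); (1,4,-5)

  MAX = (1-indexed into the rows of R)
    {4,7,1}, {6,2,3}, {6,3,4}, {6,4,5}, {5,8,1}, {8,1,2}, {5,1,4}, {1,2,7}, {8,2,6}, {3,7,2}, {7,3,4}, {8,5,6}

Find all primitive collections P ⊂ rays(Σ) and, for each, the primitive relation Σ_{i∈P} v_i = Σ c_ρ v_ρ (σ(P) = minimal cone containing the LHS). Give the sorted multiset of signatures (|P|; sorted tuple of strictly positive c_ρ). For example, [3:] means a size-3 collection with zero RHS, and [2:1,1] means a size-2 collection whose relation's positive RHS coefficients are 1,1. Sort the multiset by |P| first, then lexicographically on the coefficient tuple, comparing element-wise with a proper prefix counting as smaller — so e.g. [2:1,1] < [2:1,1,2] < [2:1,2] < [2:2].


10 collections generate NE(X_Σ); each relation:

  • {1,3}:  v_{1} + v_{3} = 0 — sig = [2:]
  • {7,8}:  v_{7} + v_{8} = 0 — sig = [2:]
  • {1,6}:  v_{1} + v_{6} = v_{8} — sig = [2:1]
  • {2,4}:  v_{2} + v_{4} = v_{3} — sig = [2:1]
  • {2,5}:  v_{2} + v_{5} = v_{6} — sig = [2:1]
  • {3,8}:  v_{3} + v_{8} = v_{6} — sig = [2:1]
  • {4,8}:  v_{4} + v_{8} = v_{5} — sig = [2:1]
  • {5,7}:  v_{5} + v_{7} = v_{4} — sig = [2:1]
  • {6,7}:  v_{6} + v_{7} = v_{3} — sig = [2:1]
  • {3,5}:  v_{3} + v_{5} = v_{4} + v_{6} — sig = [2:1,1]

Sorted signature multiset PRS(X):
{ [2:] ×2,  [2:1] ×7,  [2:1,1] }


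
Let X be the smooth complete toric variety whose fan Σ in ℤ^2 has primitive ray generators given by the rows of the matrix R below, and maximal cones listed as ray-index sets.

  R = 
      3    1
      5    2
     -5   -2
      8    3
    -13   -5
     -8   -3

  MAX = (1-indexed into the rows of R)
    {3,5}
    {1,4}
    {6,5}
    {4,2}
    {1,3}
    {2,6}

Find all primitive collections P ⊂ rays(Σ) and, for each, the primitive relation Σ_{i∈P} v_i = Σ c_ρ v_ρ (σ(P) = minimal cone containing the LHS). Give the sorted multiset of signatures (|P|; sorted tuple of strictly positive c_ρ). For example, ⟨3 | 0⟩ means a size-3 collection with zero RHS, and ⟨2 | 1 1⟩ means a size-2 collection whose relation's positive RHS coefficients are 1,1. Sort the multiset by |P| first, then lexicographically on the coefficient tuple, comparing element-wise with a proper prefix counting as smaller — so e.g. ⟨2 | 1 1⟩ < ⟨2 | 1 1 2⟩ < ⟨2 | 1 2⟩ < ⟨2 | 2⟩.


Σ has 9 primitive collections:

  P={2,3}:  v_{2} + v_{3} = 0 — sig = ⟨2 | 0⟩
  P={4,6}:  v_{4} + v_{6} = 0 — sig = ⟨2 | 0⟩
  P={1,2}:  v_{1} + v_{2} = v_{4} — sig = ⟨2 | 1⟩
  P={1,6}:  v_{1} + v_{6} = v_{3} — sig = ⟨2 | 1⟩
  P={2,5}:  v_{2} + v_{5} = v_{6} — sig = ⟨2 | 1⟩
  P={3,4}:  v_{3} + v_{4} = v_{1} — sig = ⟨2 | 1⟩
  P={3,6}:  v_{3} + v_{6} = v_{5} — sig = ⟨2 | 1⟩
  P={4,5}:  v_{4} + v_{5} = v_{3} — sig = ⟨2 | 1⟩
  P={1,5}:  v_{1} + v_{5} = 2·v_{3} — sig = ⟨2 | 2⟩

so the primitive-relation signature multiset is
{ ⟨2 | 0⟩ ×2,  ⟨2 | 1⟩ ×6,  ⟨2 | 2⟩ }


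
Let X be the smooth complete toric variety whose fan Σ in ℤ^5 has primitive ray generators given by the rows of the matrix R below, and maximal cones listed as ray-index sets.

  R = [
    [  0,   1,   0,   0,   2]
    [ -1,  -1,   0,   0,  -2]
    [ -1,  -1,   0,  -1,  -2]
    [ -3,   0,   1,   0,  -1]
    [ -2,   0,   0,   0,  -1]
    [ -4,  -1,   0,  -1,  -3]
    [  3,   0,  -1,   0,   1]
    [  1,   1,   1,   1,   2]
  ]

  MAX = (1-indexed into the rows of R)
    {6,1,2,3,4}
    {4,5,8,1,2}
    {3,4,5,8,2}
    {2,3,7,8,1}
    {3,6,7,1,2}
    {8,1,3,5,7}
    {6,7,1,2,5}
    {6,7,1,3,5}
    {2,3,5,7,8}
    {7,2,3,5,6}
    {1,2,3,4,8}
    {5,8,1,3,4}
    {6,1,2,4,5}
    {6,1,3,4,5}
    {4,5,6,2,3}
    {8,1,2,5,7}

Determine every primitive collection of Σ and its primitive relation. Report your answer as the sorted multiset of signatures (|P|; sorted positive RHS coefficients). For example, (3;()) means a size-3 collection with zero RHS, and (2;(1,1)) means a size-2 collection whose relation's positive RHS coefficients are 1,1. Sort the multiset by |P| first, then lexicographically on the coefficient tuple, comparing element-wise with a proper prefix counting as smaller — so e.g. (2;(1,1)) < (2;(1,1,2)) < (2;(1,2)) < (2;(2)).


Δ(Σ) — 8 vertices, 3 min non-faces:

  P={4,7}:  v_{4} + v_{7} = 0  so sig = (2;())
  P={6,8}:  v_{6} + v_{8} = v_{4}  so sig = (2;(1))
  P={1,2,3,5}:  v_{1} + v_{2} + v_{3} + v_{5} = v_{6}  so sig = (4;(1))

Hence PRS(X_Σ) =
    (2;())
    (2;(1))
    (4;(1))


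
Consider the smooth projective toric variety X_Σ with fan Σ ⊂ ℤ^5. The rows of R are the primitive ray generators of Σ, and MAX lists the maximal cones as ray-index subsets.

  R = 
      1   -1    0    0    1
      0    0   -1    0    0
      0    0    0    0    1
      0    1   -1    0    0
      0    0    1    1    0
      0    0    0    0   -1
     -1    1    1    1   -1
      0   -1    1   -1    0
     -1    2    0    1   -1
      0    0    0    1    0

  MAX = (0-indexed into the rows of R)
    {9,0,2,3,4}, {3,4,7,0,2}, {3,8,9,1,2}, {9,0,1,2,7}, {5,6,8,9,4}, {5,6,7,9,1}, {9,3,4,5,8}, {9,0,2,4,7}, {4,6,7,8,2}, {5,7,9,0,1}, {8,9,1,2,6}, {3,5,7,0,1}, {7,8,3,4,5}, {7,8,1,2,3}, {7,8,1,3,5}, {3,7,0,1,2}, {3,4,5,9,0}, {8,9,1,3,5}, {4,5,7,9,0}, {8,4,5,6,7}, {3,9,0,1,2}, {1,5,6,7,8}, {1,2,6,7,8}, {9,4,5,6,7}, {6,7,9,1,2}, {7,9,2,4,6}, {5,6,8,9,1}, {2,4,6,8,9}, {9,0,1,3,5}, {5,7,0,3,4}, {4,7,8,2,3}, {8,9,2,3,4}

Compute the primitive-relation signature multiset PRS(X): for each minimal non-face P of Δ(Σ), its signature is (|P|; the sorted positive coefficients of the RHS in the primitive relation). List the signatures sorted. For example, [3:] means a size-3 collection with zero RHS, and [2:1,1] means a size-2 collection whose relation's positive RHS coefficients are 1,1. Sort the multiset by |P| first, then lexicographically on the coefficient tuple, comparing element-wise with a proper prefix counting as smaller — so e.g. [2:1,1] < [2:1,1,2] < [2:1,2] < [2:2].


|primitive collections| = 7. Relations:

  • {2,5}:  v_{2} + v_{5} = 0 — sig = [2:]
  • {0,6}:  v_{0} + v_{6} = v_{4} — sig = [2:1]
  • {1,4}:  v_{1} + v_{4} = v_{9} — sig = [2:1]
  • {3,6}:  v_{3} + v_{6} = v_{8} — sig = [2:1]
  • {0,8}:  v_{0} + v_{8} = v_{3} + v_{4} — sig = [2:1,1]
  • {3,7,9}:  v_{3} + v_{7} + v_{9} = 0 — sig = [3:]
  • {7,8,9}:  v_{7} + v_{8} + v_{9} = v_{6} — sig = [3:1]

Sorted signature multiset PRS(X):
{ [2:],  [2:1] ×3,  [2:1,1],  [3:],  [3:1] }


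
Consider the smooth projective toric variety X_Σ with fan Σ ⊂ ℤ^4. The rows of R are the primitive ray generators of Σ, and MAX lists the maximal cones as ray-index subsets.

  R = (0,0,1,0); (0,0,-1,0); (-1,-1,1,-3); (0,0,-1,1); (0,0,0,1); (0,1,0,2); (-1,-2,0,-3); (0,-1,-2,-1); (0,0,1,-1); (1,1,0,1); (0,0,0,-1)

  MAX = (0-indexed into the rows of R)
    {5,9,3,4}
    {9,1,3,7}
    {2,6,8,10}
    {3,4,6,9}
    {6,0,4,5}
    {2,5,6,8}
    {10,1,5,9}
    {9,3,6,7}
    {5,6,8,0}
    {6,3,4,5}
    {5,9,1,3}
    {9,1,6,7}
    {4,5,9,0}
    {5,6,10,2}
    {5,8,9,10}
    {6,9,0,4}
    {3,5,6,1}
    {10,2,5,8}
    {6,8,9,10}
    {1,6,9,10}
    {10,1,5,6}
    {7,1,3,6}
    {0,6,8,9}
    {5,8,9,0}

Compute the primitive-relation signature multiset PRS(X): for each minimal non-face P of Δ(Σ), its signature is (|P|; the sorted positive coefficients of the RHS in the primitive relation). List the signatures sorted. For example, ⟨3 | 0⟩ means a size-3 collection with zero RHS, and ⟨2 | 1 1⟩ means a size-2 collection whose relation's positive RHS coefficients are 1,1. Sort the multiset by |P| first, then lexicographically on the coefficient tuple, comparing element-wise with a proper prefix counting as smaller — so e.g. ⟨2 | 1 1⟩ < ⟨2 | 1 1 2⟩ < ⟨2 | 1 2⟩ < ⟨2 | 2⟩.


23 minimal non-faces of Δ(Σ) (on 11 rays):

  P={0,1}:  v_{0} + v_{1} = 0  →  sig = ⟨2 | 0⟩
  P={3,8}:  v_{3} + v_{8} = 0  →  sig = ⟨2 | 0⟩
  P={4,10}:  v_{4} + v_{10} = 0  →  sig = ⟨2 | 0⟩
  P={0,3}:  v_{0} + v_{3} = v_{4}  →  sig = ⟨2 | 1⟩
  P={0,10}:  v_{0} + v_{10} = v_{8}  →  sig = ⟨2 | 1⟩
  P={1,4}:  v_{1} + v_{4} = v_{3}  →  sig = ⟨2 | 1⟩
  P={1,8}:  v_{1} + v_{8} = v_{10}  →  sig = ⟨2 | 1⟩
  P={3,10}:  v_{3} + v_{10} = v_{1}  →  sig = ⟨2 | 1⟩
  P={4,8}:  v_{4} + v_{8} = v_{0}  →  sig = ⟨2 | 1⟩
  P={2,9}:  v_{2} + v_{9} = v_{8} + v_{10}  →  sig = ⟨2 | 1 1⟩
  P={5,7}:  v_{5} + v_{7} = v_{1} + v_{3}  →  sig = ⟨2 | 1 1⟩
  P={0,7}:  v_{0} + v_{7} = v_{3} + v_{6} + v_{9}  →  sig = ⟨2 | 1 1 1⟩
  P={2,3}:  v_{2} + v_{3} = v_{5} + v_{6} + v_{10}  →  sig = ⟨2 | 1 1 1⟩
  P={2,4}:  v_{2} + v_{4} = v_{5} + v_{6} + v_{8}  →  sig = ⟨2 | 1 1 1⟩
  P={2,7}:  v_{2} + v_{7} = v_{1} + v_{6} + v_{10}  →  sig = ⟨2 | 1 1 1⟩
  P={7,8}:  v_{7} + v_{8} = v_{1} + v_{6} + v_{9}  →  sig = ⟨2 | 1 1 1⟩
  P={0,2}:  v_{0} + v_{2} = v_{5} + v_{6} + 2·v_{8}  →  sig = ⟨2 | 1 1 2⟩
  P={1,2}:  v_{1} + v_{2} = v_{5} + v_{6} + 2·v_{10}  →  sig = ⟨2 | 1 1 2⟩
  P={4,7}:  v_{4} + v_{7} = 2·v_{3} + v_{6} + v_{9}  →  sig = ⟨2 | 1 1 2⟩
  P={7,10}:  v_{7} + v_{10} = 2·v_{1} + v_{6} + v_{9}  →  sig = ⟨2 | 1 1 2⟩
  P={5,6,9}:  v_{5} + v_{6} + v_{9} = 0  →  sig = ⟨3 | 0⟩
  P={1,3,6,9}:  v_{1} + v_{3} + v_{6} + v_{9} = v_{7}  →  sig = ⟨4 | 1⟩
  P={5,6,8,10}:  v_{5} + v_{6} + v_{8} + v_{10} = v_{2}  →  sig = ⟨4 | 1⟩

so the primitive-relation signature multiset is
    ⟨2 | 0⟩
    ⟨2 | 0⟩
    ⟨2 | 0⟩
    ⟨2 | 1⟩
    ⟨2 | 1⟩
    ⟨2 | 1⟩
    ⟨2 | 1⟩
    ⟨2 | 1⟩
    ⟨2 | 1⟩
    ⟨2 | 1 1⟩
    ⟨2 | 1 1⟩
    ⟨2 | 1 1 1⟩
    ⟨2 | 1 1 1⟩
    ⟨2 | 1 1 1⟩
    ⟨2 | 1 1 1⟩
    ⟨2 | 1 1 1⟩
    ⟨2 | 1 1 2⟩
    ⟨2 | 1 1 2⟩
    ⟨2 | 1 1 2⟩
    ⟨2 | 1 1 2⟩
    ⟨3 | 0⟩
    ⟨4 | 1⟩
    ⟨4 | 1⟩


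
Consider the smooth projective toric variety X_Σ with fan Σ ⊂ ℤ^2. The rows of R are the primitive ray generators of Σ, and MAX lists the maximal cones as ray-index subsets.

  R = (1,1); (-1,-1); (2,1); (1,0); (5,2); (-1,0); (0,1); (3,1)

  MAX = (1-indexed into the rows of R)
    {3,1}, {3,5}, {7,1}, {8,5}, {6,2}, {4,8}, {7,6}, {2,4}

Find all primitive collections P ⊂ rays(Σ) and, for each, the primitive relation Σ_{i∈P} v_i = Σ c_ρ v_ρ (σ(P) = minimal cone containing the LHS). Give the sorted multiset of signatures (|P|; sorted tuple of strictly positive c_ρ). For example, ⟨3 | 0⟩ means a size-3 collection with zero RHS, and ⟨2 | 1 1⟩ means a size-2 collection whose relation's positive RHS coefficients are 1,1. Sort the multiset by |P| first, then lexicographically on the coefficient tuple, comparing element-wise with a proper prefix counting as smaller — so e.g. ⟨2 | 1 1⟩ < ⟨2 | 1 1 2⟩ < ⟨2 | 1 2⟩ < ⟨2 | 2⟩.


Primitive collections (20):

  P = {1,2}:  v_{1} + v_{2} = 0  →  sig = ⟨2 | 0⟩
  P = {4,6}:  v_{4} + v_{6} = 0  →  sig = ⟨2 | 0⟩
  P = {1,4}:  v_{1} + v_{4} = v_{3}  →  sig = ⟨2 | 1⟩
  P = {1,6}:  v_{1} + v_{6} = v_{7}  →  sig = ⟨2 | 1⟩
  P = {2,3}:  v_{2} + v_{3} = v_{4}  →  sig = ⟨2 | 1⟩
  P = {2,7}:  v_{2} + v_{7} = v_{6}  →  sig = ⟨2 | 1⟩
  P = {3,4}:  v_{3} + v_{4} = v_{8}  →  sig = ⟨2 | 1⟩
  P = {3,6}:  v_{3} + v_{6} = v_{1}  →  sig = ⟨2 | 1⟩
  P = {3,8}:  v_{3} + v_{8} = v_{5}  →  sig = ⟨2 | 1⟩
  P = {4,7}:  v_{4} + v_{7} = v_{1}  →  sig = ⟨2 | 1⟩
  P = {6,8}:  v_{6} + v_{8} = v_{3}  →  sig = ⟨2 | 1⟩
  P = {2,5}:  v_{2} + v_{5} = v_{4} + v_{8}  →  sig = ⟨2 | 1 1⟩
  P = {7,8}:  v_{7} + v_{8} = v_{1} + v_{3}  →  sig = ⟨2 | 1 1⟩
  P = {5,7}:  v_{5} + v_{7} = v_{1} + 2·v_{3}  →  sig = ⟨2 | 1 2⟩
  P = {1,8}:  v_{1} + v_{8} = 2·v_{3}  →  sig = ⟨2 | 2⟩
  P = {2,8}:  v_{2} + v_{8} = 2·v_{4}  →  sig = ⟨2 | 2⟩
  P = {3,7}:  v_{3} + v_{7} = 2·v_{1}  →  sig = ⟨2 | 2⟩
  P = {4,5}:  v_{4} + v_{5} = 2·v_{8}  →  sig = ⟨2 | 2⟩
  P = {5,6}:  v_{5} + v_{6} = 2·v_{3}  →  sig = ⟨2 | 2⟩
  P = {1,5}:  v_{1} + v_{5} = 3·v_{3}  →  sig = ⟨2 | 3⟩

Sorted signature multiset PRS(X):
    |P|=2: 20 collections, coeffs (), (), (1), (1), (1), (1), (1), (1), (1), (1), (1), (1,1), (1,1), (1,2), (2), (2), (2), (2), (2), (3)


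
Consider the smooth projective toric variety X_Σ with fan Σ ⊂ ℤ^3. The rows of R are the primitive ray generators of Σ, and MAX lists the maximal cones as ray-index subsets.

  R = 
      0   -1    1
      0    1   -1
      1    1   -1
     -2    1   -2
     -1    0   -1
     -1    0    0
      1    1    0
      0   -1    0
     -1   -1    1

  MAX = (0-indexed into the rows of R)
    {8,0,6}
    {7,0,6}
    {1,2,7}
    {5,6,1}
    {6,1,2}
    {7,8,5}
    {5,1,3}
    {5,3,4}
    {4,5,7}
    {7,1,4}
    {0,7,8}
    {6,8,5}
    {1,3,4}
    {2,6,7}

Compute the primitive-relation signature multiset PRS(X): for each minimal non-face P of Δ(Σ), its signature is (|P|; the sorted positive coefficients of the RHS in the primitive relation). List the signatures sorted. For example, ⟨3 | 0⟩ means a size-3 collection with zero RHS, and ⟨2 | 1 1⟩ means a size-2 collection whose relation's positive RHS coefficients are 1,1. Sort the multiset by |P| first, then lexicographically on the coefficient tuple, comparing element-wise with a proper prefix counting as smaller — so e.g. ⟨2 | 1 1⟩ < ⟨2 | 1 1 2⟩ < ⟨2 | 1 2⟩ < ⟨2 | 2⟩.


The 20 primitive collections of Σ (r=9, n=3):

  {0,1}:  v_{0} + v_{1} = 0  so sig = ⟨2 | 0⟩
  {2,8}:  v_{2} + v_{8} = 0  so sig = ⟨2 | 0⟩
  {0,5}:  v_{0} + v_{5} = v_{8}  so sig = ⟨2 | 1⟩
  {1,8}:  v_{1} + v_{8} = v_{5}  so sig = ⟨2 | 1⟩
  {2,5}:  v_{2} + v_{5} = v_{1}  so sig = ⟨2 | 1⟩
  {4,6}:  v_{4} + v_{6} = v_{1}  so sig = ⟨2 | 1⟩
  {0,2}:  v_{0} + v_{2} = v_{6} + v_{7}  so sig = ⟨2 | 1 1⟩
  {0,3}:  v_{0} + v_{3} = v_{4} + v_{5}  so sig = ⟨2 | 1 1⟩
  {0,4}:  v_{0} + v_{4} = v_{5} + v_{7}  so sig = ⟨2 | 1 1⟩
  {2,3}:  v_{2} + v_{3} = 2·v_{1} + v_{4}  so sig = ⟨2 | 1 2⟩
  {2,4}:  v_{2} + v_{4} = 2·v_{1} + v_{7}  so sig = ⟨2 | 1 2⟩
  {3,6}:  v_{3} + v_{6} = 2·v_{1} + v_{5}  so sig = ⟨2 | 1 2⟩
  {3,8}:  v_{3} + v_{8} = v_{4} + 2·v_{5}  so sig = ⟨2 | 1 2⟩
  {4,8}:  v_{4} + v_{8} = 2·v_{5} + v_{7}  so sig = ⟨2 | 1 2⟩
  {3,7}:  v_{3} + v_{7} = 2·v_{4}  so sig = ⟨2 | 2⟩
  {5,6,7}:  v_{5} + v_{6} + v_{7} = 0  so sig = ⟨3 | 0⟩
  {1,4,5}:  v_{1} + v_{4} + v_{5} = v_{3}  so sig = ⟨3 | 1⟩
  {1,5,7}:  v_{1} + v_{5} + v_{7} = v_{4}  so sig = ⟨3 | 1⟩
  {1,6,7}:  v_{1} + v_{6} + v_{7} = v_{2}  so sig = ⟨3 | 1⟩
  {6,7,8}:  v_{6} + v_{7} + v_{8} = v_{0}  so sig = ⟨3 | 1⟩

so the primitive-relation signature multiset is
    |P|=2: 15 collections, coeffs (), (), (1), (1), (1), (1), (1,1), (1,1), (1,1), (1,2), (1,2), (1,2), (1,2), (1,2), (2)
    |P|=3: 5 collections, coeffs (), (1), (1), (1), (1)


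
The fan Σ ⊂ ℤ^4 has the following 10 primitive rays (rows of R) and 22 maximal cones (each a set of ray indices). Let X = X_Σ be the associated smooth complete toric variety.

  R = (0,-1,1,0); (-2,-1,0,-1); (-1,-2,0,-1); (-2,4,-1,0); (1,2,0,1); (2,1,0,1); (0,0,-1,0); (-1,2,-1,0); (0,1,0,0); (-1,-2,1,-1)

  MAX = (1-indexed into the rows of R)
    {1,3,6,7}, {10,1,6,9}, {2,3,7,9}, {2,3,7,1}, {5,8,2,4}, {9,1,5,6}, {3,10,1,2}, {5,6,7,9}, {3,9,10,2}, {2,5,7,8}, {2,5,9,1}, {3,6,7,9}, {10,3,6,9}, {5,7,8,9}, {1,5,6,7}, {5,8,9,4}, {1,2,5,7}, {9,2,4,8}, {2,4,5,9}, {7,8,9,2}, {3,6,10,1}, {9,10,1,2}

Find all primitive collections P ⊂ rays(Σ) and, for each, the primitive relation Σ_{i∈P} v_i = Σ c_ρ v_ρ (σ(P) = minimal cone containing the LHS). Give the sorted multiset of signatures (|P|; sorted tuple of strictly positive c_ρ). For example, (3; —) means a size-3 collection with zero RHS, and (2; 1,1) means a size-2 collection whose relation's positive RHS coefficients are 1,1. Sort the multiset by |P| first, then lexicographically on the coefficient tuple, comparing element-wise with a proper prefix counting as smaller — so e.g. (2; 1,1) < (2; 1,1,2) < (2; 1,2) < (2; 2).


Primitive collections (17):

  P = {2,6}:  v_{2} + v_{6} = 0  →  sig = (2; —)
  P = {3,5}:  v_{3} + v_{5} = 0  →  sig = (2; —)
  P = {7,10}:  v_{7} + v_{10} = v_{3}  →  sig = (2; 1)
  P = {1,8}:  v_{1} + v_{8} = v_{2} + v_{5}  →  sig = (2; 1,1)
  P = {5,10}:  v_{5} + v_{10} = v_{1} + v_{9}  →  sig = (2; 1,1)
  P = {8,10}:  v_{8} + v_{10} = v_{2} + v_{9}  →  sig = (2; 1,1)
  P = {3,4}:  v_{3} + v_{4} = v_{2} + v_{8} + v_{9}  →  sig = (2; 1,1,1)
  P = {3,8}:  v_{3} + v_{8} = v_{2} + v_{7} + v_{9}  →  sig = (2; 1,1,1)
  P = {4,6}:  v_{4} + v_{6} = v_{5} + v_{8} + v_{9}  →  sig = (2; 1,1,1)
  P = {6,8}:  v_{6} + v_{8} = v_{5} + v_{7} + v_{9}  →  sig = (2; 1,1,1)
  P = {1,4}:  v_{1} + v_{4} = 2·v_{2} + 2·v_{5} + v_{9}  →  sig = (2; 1,2,2)
  P = {4,10}:  v_{4} + v_{10} = 2·v_{2} + v_{5} + 2·v_{9}  →  sig = (2; 1,2,2)
  P = {4,7}:  v_{4} + v_{7} = 2·v_{8}  →  sig = (2; 2)
  P = {1,7,9}:  v_{1} + v_{7} + v_{9} = 0  →  sig = (3; —)
  P = {1,3,9}:  v_{1} + v_{3} + v_{9} = v_{10}  →  sig = (3; 1)
  P = {2,5,7,9}:  v_{2} + v_{5} + v_{7} + v_{9} = v_{8}  →  sig = (4; 1)
  P = {2,5,8,9}:  v_{2} + v_{5} + v_{8} + v_{9} = v_{4}  →  sig = (4; 1)

Sorted signature multiset PRS(X):
[(2; —), (2; —), (2; 1), (2; 1,1), (2; 1,1), (2; 1,1), (2; 1,1,1), (2; 1,1,1), (2; 1,1,1), (2; 1,1,1), (2; 1,2,2), (2; 1,2,2), (2; 2), (3; —), (3; 1), (4; 1), (4; 1)]


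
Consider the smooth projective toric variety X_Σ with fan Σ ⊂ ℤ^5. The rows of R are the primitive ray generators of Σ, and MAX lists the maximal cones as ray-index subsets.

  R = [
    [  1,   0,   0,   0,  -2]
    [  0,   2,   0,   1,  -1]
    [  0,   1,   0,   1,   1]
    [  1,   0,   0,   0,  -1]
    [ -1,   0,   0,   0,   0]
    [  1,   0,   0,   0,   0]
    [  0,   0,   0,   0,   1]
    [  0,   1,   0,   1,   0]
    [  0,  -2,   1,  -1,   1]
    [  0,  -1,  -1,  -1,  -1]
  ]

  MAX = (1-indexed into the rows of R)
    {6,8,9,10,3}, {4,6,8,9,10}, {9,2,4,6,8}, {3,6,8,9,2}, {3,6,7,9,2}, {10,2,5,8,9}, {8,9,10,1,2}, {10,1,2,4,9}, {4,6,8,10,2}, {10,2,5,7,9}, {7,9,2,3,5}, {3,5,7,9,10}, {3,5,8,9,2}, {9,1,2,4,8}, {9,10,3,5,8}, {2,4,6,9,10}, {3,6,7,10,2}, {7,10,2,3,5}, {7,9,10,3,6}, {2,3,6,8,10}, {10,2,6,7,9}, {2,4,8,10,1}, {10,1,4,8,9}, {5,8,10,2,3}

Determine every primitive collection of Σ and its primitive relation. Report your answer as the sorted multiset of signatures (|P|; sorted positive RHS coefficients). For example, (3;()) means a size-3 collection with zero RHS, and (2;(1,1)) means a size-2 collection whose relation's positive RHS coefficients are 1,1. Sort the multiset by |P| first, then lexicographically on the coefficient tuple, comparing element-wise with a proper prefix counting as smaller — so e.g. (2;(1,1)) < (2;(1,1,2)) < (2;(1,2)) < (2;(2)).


Minimal non-faces — 12 found among 10 rays, 24 max cones:

  {5,6}:  v_{5} + v_{6} = 0  →  sig = (2;())
  {1,7}:  v_{1} + v_{7} = v_{4}  →  sig = (2;(1))
  {4,7}:  v_{4} + v_{7} = v_{6}  →  sig = (2;(1))
  {7,8}:  v_{7} + v_{8} = v_{3}  →  sig = (2;(1))
  {1,3}:  v_{1} + v_{3} = v_{4} + v_{8}  →  sig = (2;(1,1))
  {3,4}:  v_{3} + v_{4} = v_{6} + v_{8}  →  sig = (2;(1,1))
  {4,5}:  v_{4} + v_{5} = v_{2} + v_{8} + v_{9} + v_{10}  →  sig = (2;(1,1,1,1))
  {1,6}:  v_{1} + v_{6} = 2·v_{4}  →  sig = (2;(2))
  {1,5}:  v_{1} + v_{5} = 2·v_{2} + 2·v_{8} + 2·v_{9} + 2·v_{10}  →  sig = (2;(2,2,2,2))
  {2,3,9,10}:  v_{2} + v_{3} + v_{9} + v_{10} = 0  →  sig = (4;())
  {2,4,8,9,10}:  v_{2} + v_{4} + v_{8} + v_{9} + v_{10} = v_{1}  →  sig = (5;(1))
  {2,6,8,9,10}:  v_{2} + v_{6} + v_{8} + v_{9} + v_{10} = v_{4}  →  sig = (5;(1))

Signatures (|P|; sorted positive RHS coefficients), sorted:
[(2;()), (2;(1)), (2;(1)), (2;(1)), (2;(1,1)), (2;(1,1)), (2;(1,1,1,1)), (2;(2)), (2;(2,2,2,2)), (4;()), (5;(1)), (5;(1))]


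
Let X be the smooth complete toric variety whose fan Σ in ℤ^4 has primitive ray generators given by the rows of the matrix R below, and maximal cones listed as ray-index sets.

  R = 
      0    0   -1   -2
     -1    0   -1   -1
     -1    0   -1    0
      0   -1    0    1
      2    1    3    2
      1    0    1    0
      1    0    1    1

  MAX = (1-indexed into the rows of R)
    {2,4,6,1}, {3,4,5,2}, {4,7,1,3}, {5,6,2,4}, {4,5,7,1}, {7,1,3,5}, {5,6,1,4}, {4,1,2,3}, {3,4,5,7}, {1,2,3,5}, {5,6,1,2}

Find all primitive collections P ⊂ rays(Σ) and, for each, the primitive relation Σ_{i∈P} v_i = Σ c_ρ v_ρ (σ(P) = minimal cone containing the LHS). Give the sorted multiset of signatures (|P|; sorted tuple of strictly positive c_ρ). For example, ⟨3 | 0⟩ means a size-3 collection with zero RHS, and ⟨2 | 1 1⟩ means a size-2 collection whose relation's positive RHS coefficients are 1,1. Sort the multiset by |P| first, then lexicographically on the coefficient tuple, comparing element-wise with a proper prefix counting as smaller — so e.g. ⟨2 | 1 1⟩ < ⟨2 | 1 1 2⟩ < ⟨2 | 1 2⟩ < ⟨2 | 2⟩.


Δ(Σ) — 7 vertices, 5 min non-faces:

  P={2,7}:  v_{2} + v_{7} = 0  ⇒ sig = ⟨2 | 0⟩
  P={3,6}:  v_{3} + v_{6} = 0  ⇒ sig = ⟨2 | 0⟩
  P={6,7}:  v_{6} + v_{7} = v_{1} + v_{4} + v_{5}  ⇒ sig = ⟨2 | 1 1 1⟩
  P={1,2,4,5}:  v_{1} + v_{2} + v_{4} + v_{5} = v_{6}  ⇒ sig = ⟨4 | 1⟩
  P={1,3,4,5}:  v_{1} + v_{3} + v_{4} + v_{5} = v_{7}  ⇒ sig = ⟨4 | 1⟩

Hence PRS(X_Σ) =
    ⟨2 | 0⟩
    ⟨2 | 0⟩
    ⟨2 | 1 1 1⟩
    ⟨4 | 1⟩
    ⟨4 | 1⟩


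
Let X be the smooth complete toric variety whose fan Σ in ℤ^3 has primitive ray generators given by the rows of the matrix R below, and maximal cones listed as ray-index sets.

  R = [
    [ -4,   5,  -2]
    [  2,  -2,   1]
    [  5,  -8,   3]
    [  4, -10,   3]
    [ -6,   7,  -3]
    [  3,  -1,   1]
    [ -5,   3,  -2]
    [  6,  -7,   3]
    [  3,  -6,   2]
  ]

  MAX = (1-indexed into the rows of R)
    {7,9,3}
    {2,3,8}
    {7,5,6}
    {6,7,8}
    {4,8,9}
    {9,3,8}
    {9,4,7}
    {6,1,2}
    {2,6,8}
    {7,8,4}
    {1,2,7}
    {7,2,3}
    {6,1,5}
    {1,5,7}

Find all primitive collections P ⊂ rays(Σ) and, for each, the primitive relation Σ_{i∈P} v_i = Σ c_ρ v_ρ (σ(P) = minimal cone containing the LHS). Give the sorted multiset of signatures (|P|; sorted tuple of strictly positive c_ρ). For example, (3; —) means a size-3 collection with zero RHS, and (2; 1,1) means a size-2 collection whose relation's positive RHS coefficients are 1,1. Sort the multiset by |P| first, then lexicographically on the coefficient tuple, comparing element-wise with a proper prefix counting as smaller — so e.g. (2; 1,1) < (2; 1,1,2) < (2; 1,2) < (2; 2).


Minimal non-faces — 20 found among 9 rays, 14 max cones:

  • {5,8}:  v_{5} + v_{8} = 0  →  sig = (2; —)
  • {1,8}:  v_{1} + v_{8} = v_{2}  →  sig = (2; 1)
  • {2,5}:  v_{2} + v_{5} = v_{1}  →  sig = (2; 1)
  • {2,9}:  v_{2} + v_{9} = v_{3}  →  sig = (2; 1)
  • {6,9}:  v_{6} + v_{9} = v_{8}  →  sig = (2; 1)
  • {1,4}:  v_{1} + v_{4} = v_{3} + v_{7}  →  sig = (2; 1,1)
  • {3,6}:  v_{3} + v_{6} = v_{2} + v_{8}  →  sig = (2; 1,1)
  • {4,5}:  v_{4} + v_{5} = v_{7} + v_{9}  →  sig = (2; 1,1)
  • {5,9}:  v_{5} + v_{9} = v_{2} + v_{7}  →  sig = (2; 1,1)
  • {1,9}:  v_{1} + v_{9} = 2·v_{2} + v_{7}  →  sig = (2; 1,2)
  • {3,5}:  v_{3} + v_{5} = 2·v_{2} + v_{7}  →  sig = (2; 1,2)
  • {4,6}:  v_{4} + v_{6} = v_{7} + 2·v_{8}  →  sig = (2; 1,2)
  • {1,3}:  v_{1} + v_{3} = 3·v_{2} + v_{7}  →  sig = (2; 1,3)
  • {2,4}:  v_{2} + v_{4} = 2·v_{9}  →  sig = (2; 2)
  • {3,4}:  v_{3} + v_{4} = 3·v_{9}  →  sig = (2; 3)
  • {2,6,7}:  v_{2} + v_{6} + v_{7} = 0  →  sig = (3; —)
  • {1,6,7}:  v_{1} + v_{6} + v_{7} = v_{5}  →  sig = (3; 1)
  • {2,7,8}:  v_{2} + v_{7} + v_{8} = v_{9}  →  sig = (3; 1)
  • {7,8,9}:  v_{7} + v_{8} + v_{9} = v_{4}  →  sig = (3; 1)
  • {3,7,8}:  v_{3} + v_{7} + v_{8} = 2·v_{9}  →  sig = (3; 2)

Signatures (|P|; sorted positive RHS coefficients), sorted:
[(2; —), (2; 1), (2; 1), (2; 1), (2; 1), (2; 1,1), (2; 1,1), (2; 1,1), (2; 1,1), (2; 1,2), (2; 1,2), (2; 1,2), (2; 1,3), (2; 2), (2; 3), (3; —), (3; 1), (3; 1), (3; 1), (3; 2)]


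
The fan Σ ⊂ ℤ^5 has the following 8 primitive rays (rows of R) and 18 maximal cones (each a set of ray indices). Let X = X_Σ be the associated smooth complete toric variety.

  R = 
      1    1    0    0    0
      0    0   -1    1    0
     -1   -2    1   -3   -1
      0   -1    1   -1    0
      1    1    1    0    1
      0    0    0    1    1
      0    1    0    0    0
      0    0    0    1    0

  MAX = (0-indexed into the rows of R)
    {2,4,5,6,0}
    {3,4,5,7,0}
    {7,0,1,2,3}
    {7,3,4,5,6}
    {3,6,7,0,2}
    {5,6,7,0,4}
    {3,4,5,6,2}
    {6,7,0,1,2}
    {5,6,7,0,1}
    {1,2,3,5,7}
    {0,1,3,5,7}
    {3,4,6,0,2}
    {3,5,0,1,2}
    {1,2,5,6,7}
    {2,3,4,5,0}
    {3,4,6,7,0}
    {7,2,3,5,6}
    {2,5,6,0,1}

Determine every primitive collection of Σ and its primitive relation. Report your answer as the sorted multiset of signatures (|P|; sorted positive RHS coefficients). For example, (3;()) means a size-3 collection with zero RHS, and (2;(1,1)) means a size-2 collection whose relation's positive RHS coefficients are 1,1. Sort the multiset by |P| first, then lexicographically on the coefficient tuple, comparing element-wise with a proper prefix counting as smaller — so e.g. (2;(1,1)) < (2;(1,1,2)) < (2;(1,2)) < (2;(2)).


The 5 primitive collections of Σ (r=8, n=5):

  • {1,4}:  v_{1} + v_{4} = v_{0} + v_{5}  ⇒ sig = (2;(1,1))
  • {1,3,6}:  v_{1} + v_{3} + v_{6} = 0  ⇒ sig = (3;())
  • {2,4,7}:  v_{2} + v_{4} + v_{7} = 2·v_{3} + v_{6}  ⇒ sig = (3;(1,2))
  • {0,2,5,7}:  v_{0} + v_{2} + v_{5} + v_{7} = v_{3}  ⇒ sig = (4;(1))
  • {0,3,5,6}:  v_{0} + v_{3} + v_{5} + v_{6} = v_{4}  ⇒ sig = (4;(1))

Signatures (|P|; sorted positive RHS coefficients), sorted:
    |P|=2: 1 collection, coeffs (1,1)
    |P|=3: 2 collections, coeffs (), (1,2)
    |P|=4: 2 collections, coeffs (1), (1)
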